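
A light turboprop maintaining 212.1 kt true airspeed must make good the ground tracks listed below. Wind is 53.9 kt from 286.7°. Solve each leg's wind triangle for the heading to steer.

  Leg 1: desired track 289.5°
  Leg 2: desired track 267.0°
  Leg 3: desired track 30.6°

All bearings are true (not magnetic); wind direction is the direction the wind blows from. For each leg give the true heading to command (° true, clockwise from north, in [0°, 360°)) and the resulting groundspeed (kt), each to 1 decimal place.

Leg 1: heading=288.8°, groundspeed=158.2 kt
Leg 2: heading=271.9°, groundspeed=160.6 kt
Leg 3: heading=16.3°, groundspeed=218.5 kt

Leg 1: desired track 289.5°; wind correction -0.7° → command heading 288.8°, groundspeed 158.2 kt
Leg 2: desired track 267.0°; wind correction +4.9° → command heading 271.9°, groundspeed 160.6 kt
Leg 3: desired track 30.6°; wind correction -14.3° → command heading 16.3°, groundspeed 218.5 kt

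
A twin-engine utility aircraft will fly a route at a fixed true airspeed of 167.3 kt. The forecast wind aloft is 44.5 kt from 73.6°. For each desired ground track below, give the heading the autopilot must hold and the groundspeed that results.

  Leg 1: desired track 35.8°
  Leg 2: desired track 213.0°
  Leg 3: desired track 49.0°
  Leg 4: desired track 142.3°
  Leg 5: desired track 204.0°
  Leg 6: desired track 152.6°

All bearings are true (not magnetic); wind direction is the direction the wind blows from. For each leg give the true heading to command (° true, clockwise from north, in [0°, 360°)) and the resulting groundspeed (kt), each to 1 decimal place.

Leg 1: desired track 35.8°; wind correction +9.4° → command heading 45.2°, groundspeed 129.9 kt
Leg 2: desired track 213.0°; wind correction -10.0° → command heading 203.0°, groundspeed 198.6 kt
Leg 3: desired track 49.0°; wind correction +6.4° → command heading 55.4°, groundspeed 125.8 kt
Leg 4: desired track 142.3°; wind correction -14.3° → command heading 128.0°, groundspeed 145.9 kt
Leg 5: desired track 204.0°; wind correction -11.7° → command heading 192.3°, groundspeed 192.7 kt
Leg 6: desired track 152.6°; wind correction -15.1° → command heading 137.5°, groundspeed 153.0 kt

Leg 1: heading=45.2°, groundspeed=129.9 kt
Leg 2: heading=203.0°, groundspeed=198.6 kt
Leg 3: heading=55.4°, groundspeed=125.8 kt
Leg 4: heading=128.0°, groundspeed=145.9 kt
Leg 5: heading=192.3°, groundspeed=192.7 kt
Leg 6: heading=137.5°, groundspeed=153.0 kt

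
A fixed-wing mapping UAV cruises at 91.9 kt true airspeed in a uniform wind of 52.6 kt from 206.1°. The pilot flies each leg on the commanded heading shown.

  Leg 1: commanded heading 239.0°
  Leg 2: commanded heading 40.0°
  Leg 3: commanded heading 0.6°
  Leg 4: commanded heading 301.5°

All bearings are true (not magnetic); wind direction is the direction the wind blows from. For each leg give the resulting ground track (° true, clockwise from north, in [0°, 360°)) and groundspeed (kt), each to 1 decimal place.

Leg 1: track=269.9°, groundspeed=55.6 kt
Leg 2: track=34.9°, groundspeed=143.5 kt
Leg 3: track=9.8°, groundspeed=141.2 kt
Leg 4: track=329.9°, groundspeed=110.1 kt

Leg 1: heading 239.0°; drift +30.9° → track 269.9°, groundspeed 55.6 kt
Leg 2: heading 40.0°; drift -5.1° → track 34.9°, groundspeed 143.5 kt
Leg 3: heading 0.6°; drift +9.2° → track 9.8°, groundspeed 141.2 kt
Leg 4: heading 301.5°; drift +28.4° → track 329.9°, groundspeed 110.1 kt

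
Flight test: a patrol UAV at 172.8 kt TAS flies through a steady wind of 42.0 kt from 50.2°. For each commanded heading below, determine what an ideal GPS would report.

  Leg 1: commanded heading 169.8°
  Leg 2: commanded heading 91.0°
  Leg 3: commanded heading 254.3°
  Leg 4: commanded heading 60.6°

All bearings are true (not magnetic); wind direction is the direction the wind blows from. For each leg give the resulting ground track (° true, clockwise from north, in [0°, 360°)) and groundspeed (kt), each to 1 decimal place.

Leg 1: track=180.5°, groundspeed=197.0 kt
Leg 2: track=102.0°, groundspeed=143.7 kt
Leg 3: track=249.7°, groundspeed=211.8 kt
Leg 4: track=63.9°, groundspeed=131.7 kt

Leg 1: heading 169.8°; drift +10.7° → track 180.5°, groundspeed 197.0 kt
Leg 2: heading 91.0°; drift +11.0° → track 102.0°, groundspeed 143.7 kt
Leg 3: heading 254.3°; drift -4.6° → track 249.7°, groundspeed 211.8 kt
Leg 4: heading 60.6°; drift +3.3° → track 63.9°, groundspeed 131.7 kt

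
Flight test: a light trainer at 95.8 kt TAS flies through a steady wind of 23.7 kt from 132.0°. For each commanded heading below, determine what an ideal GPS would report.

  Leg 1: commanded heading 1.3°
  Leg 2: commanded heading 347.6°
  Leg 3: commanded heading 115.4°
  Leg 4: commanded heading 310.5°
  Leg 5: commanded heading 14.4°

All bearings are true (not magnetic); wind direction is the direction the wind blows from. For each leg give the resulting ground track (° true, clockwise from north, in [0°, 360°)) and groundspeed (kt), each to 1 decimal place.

Leg 1: heading 1.3°; drift -9.2° → track 352.1°, groundspeed 112.7 kt
Leg 2: heading 347.6°; drift -6.8° → track 340.8°, groundspeed 115.9 kt
Leg 3: heading 115.4°; drift -5.3° → track 110.1°, groundspeed 73.4 kt
Leg 4: heading 310.5°; drift +0.3° → track 310.8°, groundspeed 119.5 kt
Leg 5: heading 14.4°; drift -11.1° → track 3.3°, groundspeed 108.8 kt

Leg 1: track=352.1°, groundspeed=112.7 kt
Leg 2: track=340.8°, groundspeed=115.9 kt
Leg 3: track=110.1°, groundspeed=73.4 kt
Leg 4: track=310.8°, groundspeed=119.5 kt
Leg 5: track=3.3°, groundspeed=108.8 kt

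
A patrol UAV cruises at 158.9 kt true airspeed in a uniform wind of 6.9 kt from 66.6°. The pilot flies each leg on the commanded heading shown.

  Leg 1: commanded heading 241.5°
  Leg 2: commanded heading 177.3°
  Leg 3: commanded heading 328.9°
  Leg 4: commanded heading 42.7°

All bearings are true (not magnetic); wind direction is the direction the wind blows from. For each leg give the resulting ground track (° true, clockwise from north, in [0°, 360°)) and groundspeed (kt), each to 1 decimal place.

Leg 1: track=241.7°, groundspeed=165.8 kt
Leg 2: track=179.6°, groundspeed=161.5 kt
Leg 3: track=326.5°, groundspeed=160.0 kt
Leg 4: track=41.7°, groundspeed=152.6 kt

Leg 1: heading 241.5°; drift +0.2° → track 241.7°, groundspeed 165.8 kt
Leg 2: heading 177.3°; drift +2.3° → track 179.6°, groundspeed 161.5 kt
Leg 3: heading 328.9°; drift -2.4° → track 326.5°, groundspeed 160.0 kt
Leg 4: heading 42.7°; drift -1.0° → track 41.7°, groundspeed 152.6 kt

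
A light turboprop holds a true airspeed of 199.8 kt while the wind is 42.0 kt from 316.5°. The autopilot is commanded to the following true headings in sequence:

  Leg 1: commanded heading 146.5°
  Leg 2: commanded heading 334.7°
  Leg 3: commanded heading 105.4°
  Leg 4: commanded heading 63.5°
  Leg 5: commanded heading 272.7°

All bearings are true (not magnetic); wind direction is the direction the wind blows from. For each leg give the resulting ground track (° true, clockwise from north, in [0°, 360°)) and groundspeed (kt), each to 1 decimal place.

Leg 1: track=144.8°, groundspeed=241.3 kt
Leg 2: track=339.4°, groundspeed=160.4 kt
Leg 3: track=110.7°, groundspeed=236.8 kt
Leg 4: track=74.2°, groundspeed=215.8 kt
Leg 5: track=263.0°, groundspeed=172.0 kt

Leg 1: heading 146.5°; drift -1.7° → track 144.8°, groundspeed 241.3 kt
Leg 2: heading 334.7°; drift +4.7° → track 339.4°, groundspeed 160.4 kt
Leg 3: heading 105.4°; drift +5.3° → track 110.7°, groundspeed 236.8 kt
Leg 4: heading 63.5°; drift +10.7° → track 74.2°, groundspeed 215.8 kt
Leg 5: heading 272.7°; drift -9.7° → track 263.0°, groundspeed 172.0 kt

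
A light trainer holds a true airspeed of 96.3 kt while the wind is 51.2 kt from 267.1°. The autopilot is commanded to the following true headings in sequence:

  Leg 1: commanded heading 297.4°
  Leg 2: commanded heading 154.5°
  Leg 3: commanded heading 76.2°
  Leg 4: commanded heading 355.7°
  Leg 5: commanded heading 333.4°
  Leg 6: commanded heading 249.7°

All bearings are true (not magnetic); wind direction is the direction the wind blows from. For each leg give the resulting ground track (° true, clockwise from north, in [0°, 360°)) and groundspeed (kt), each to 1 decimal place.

Leg 1: track=323.8°, groundspeed=58.1 kt
Leg 2: track=132.3°, groundspeed=125.2 kt
Leg 3: track=80.0°, groundspeed=146.9 kt
Leg 4: track=24.0°, groundspeed=108.0 kt
Leg 5: track=5.2°, groundspeed=89.1 kt
Leg 6: track=231.8°, groundspeed=49.9 kt

Leg 1: heading 297.4°; drift +26.4° → track 323.8°, groundspeed 58.1 kt
Leg 2: heading 154.5°; drift -22.2° → track 132.3°, groundspeed 125.2 kt
Leg 3: heading 76.2°; drift +3.8° → track 80.0°, groundspeed 146.9 kt
Leg 4: heading 355.7°; drift +28.3° → track 24.0°, groundspeed 108.0 kt
Leg 5: heading 333.4°; drift +31.8° → track 5.2°, groundspeed 89.1 kt
Leg 6: heading 249.7°; drift -17.9° → track 231.8°, groundspeed 49.9 kt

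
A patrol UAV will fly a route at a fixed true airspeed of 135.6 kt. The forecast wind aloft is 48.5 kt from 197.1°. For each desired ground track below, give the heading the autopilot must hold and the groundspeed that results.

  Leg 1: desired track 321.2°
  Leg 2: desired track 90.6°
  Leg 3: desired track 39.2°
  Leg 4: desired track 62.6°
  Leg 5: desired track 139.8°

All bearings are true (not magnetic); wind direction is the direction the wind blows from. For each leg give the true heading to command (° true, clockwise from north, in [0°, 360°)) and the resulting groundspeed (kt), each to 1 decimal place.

Leg 1: heading=304.0°, groundspeed=156.7 kt
Leg 2: heading=110.7°, groundspeed=141.2 kt
Leg 3: heading=46.9°, groundspeed=179.3 kt
Leg 4: heading=77.4°, groundspeed=165.1 kt
Leg 5: heading=157.3°, groundspeed=103.1 kt

Leg 1: desired track 321.2°; wind correction -17.2° → command heading 304.0°, groundspeed 156.7 kt
Leg 2: desired track 90.6°; wind correction +20.1° → command heading 110.7°, groundspeed 141.2 kt
Leg 3: desired track 39.2°; wind correction +7.7° → command heading 46.9°, groundspeed 179.3 kt
Leg 4: desired track 62.6°; wind correction +14.8° → command heading 77.4°, groundspeed 165.1 kt
Leg 5: desired track 139.8°; wind correction +17.5° → command heading 157.3°, groundspeed 103.1 kt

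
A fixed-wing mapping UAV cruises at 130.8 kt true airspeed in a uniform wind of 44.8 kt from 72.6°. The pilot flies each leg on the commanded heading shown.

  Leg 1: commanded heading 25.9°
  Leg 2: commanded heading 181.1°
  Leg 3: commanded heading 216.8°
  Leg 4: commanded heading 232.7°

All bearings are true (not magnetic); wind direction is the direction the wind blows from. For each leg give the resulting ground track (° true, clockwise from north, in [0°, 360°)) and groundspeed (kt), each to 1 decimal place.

Leg 1: heading 25.9°; drift -18.0° → track 7.9°, groundspeed 105.3 kt
Leg 2: heading 181.1°; drift +16.3° → track 197.4°, groundspeed 151.1 kt
Leg 3: heading 216.8°; drift +8.9° → track 225.7°, groundspeed 169.2 kt
Leg 4: heading 232.7°; drift +5.0° → track 237.7°, groundspeed 173.6 kt

Leg 1: track=7.9°, groundspeed=105.3 kt
Leg 2: track=197.4°, groundspeed=151.1 kt
Leg 3: track=225.7°, groundspeed=169.2 kt
Leg 4: track=237.7°, groundspeed=173.6 kt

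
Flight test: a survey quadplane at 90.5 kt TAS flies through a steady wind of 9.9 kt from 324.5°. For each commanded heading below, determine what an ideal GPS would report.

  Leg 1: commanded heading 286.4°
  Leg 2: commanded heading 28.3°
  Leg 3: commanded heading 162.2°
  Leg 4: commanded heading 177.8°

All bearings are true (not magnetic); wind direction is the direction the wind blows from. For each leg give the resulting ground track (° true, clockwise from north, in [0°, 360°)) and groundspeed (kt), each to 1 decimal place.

Leg 1: heading 286.4°; drift -4.2° → track 282.2°, groundspeed 82.9 kt
Leg 2: heading 28.3°; drift +5.9° → track 34.2°, groundspeed 86.6 kt
Leg 3: heading 162.2°; drift -1.7° → track 160.5°, groundspeed 100.0 kt
Leg 4: heading 177.8°; drift -3.1° → track 174.7°, groundspeed 98.9 kt

Leg 1: track=282.2°, groundspeed=82.9 kt
Leg 2: track=34.2°, groundspeed=86.6 kt
Leg 3: track=160.5°, groundspeed=100.0 kt
Leg 4: track=174.7°, groundspeed=98.9 kt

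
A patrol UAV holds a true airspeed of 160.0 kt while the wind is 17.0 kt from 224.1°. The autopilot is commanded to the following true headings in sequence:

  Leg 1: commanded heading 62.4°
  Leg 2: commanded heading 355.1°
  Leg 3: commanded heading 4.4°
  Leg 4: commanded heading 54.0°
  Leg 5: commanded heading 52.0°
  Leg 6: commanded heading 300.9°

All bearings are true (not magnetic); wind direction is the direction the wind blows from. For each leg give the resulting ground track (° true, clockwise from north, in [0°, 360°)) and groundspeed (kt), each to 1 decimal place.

Leg 1: heading 62.4°; drift -1.7° → track 60.7°, groundspeed 176.2 kt
Leg 2: heading 355.1°; drift +4.3° → track 359.4°, groundspeed 171.6 kt
Leg 3: heading 4.4°; drift +3.6° → track 8.0°, groundspeed 173.4 kt
Leg 4: heading 54.0°; drift -0.9° → track 53.1°, groundspeed 176.8 kt
Leg 5: heading 52.0°; drift -0.8° → track 51.2°, groundspeed 176.9 kt
Leg 6: heading 300.9°; drift +6.1° → track 307.0°, groundspeed 157.0 kt

Leg 1: track=60.7°, groundspeed=176.2 kt
Leg 2: track=359.4°, groundspeed=171.6 kt
Leg 3: track=8.0°, groundspeed=173.4 kt
Leg 4: track=53.1°, groundspeed=176.8 kt
Leg 5: track=51.2°, groundspeed=176.9 kt
Leg 6: track=307.0°, groundspeed=157.0 kt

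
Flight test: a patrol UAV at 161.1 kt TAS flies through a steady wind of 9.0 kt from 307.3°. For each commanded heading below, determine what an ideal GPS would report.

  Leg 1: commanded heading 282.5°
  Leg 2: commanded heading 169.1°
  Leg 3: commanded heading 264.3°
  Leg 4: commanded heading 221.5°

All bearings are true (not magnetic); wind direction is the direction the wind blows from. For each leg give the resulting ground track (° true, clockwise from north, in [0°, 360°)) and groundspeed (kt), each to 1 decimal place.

Leg 1: heading 282.5°; drift -1.4° → track 281.1°, groundspeed 153.0 kt
Leg 2: heading 169.1°; drift -2.0° → track 167.1°, groundspeed 167.9 kt
Leg 3: heading 264.3°; drift -2.3° → track 262.0°, groundspeed 154.6 kt
Leg 4: heading 221.5°; drift -3.2° → track 218.3°, groundspeed 160.7 kt

Leg 1: track=281.1°, groundspeed=153.0 kt
Leg 2: track=167.1°, groundspeed=167.9 kt
Leg 3: track=262.0°, groundspeed=154.6 kt
Leg 4: track=218.3°, groundspeed=160.7 kt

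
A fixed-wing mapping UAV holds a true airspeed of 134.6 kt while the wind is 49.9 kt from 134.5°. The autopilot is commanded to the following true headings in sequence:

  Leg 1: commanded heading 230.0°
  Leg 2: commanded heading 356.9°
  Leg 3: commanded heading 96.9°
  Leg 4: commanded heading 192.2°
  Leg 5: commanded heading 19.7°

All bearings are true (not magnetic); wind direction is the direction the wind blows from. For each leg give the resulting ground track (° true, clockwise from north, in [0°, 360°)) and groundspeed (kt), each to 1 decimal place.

Leg 1: track=249.6°, groundspeed=148.0 kt
Leg 2: track=345.8°, groundspeed=174.7 kt
Leg 3: track=79.1°, groundspeed=99.8 kt
Leg 4: track=213.5°, groundspeed=115.9 kt
Leg 5: track=3.5°, groundspeed=162.0 kt

Leg 1: heading 230.0°; drift +19.6° → track 249.6°, groundspeed 148.0 kt
Leg 2: heading 356.9°; drift -11.1° → track 345.8°, groundspeed 174.7 kt
Leg 3: heading 96.9°; drift -17.8° → track 79.1°, groundspeed 99.8 kt
Leg 4: heading 192.2°; drift +21.3° → track 213.5°, groundspeed 115.9 kt
Leg 5: heading 19.7°; drift -16.2° → track 3.5°, groundspeed 162.0 kt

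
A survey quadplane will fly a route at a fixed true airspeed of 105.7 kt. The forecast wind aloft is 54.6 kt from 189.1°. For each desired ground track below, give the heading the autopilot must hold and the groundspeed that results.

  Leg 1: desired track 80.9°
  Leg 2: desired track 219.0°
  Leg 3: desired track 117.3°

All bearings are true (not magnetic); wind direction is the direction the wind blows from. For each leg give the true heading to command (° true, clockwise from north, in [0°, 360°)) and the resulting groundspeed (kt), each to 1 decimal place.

Leg 1: heading=110.3°, groundspeed=109.2 kt
Leg 2: heading=204.1°, groundspeed=54.8 kt
Leg 3: heading=146.7°, groundspeed=75.0 kt

Leg 1: desired track 80.9°; wind correction +29.4° → command heading 110.3°, groundspeed 109.2 kt
Leg 2: desired track 219.0°; wind correction -14.9° → command heading 204.1°, groundspeed 54.8 kt
Leg 3: desired track 117.3°; wind correction +29.4° → command heading 146.7°, groundspeed 75.0 kt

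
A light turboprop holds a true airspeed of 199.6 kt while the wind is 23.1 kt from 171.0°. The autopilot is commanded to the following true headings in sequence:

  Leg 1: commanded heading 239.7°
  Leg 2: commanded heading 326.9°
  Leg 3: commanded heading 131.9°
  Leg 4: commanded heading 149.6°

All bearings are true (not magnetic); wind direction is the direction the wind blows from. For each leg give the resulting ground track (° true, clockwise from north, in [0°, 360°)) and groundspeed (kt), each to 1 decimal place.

Leg 1: track=246.1°, groundspeed=192.4 kt
Leg 2: track=329.3°, groundspeed=220.9 kt
Leg 3: track=127.3°, groundspeed=182.3 kt
Leg 4: track=146.9°, groundspeed=178.3 kt

Leg 1: heading 239.7°; drift +6.4° → track 246.1°, groundspeed 192.4 kt
Leg 2: heading 326.9°; drift +2.4° → track 329.3°, groundspeed 220.9 kt
Leg 3: heading 131.9°; drift -4.6° → track 127.3°, groundspeed 182.3 kt
Leg 4: heading 149.6°; drift -2.7° → track 146.9°, groundspeed 178.3 kt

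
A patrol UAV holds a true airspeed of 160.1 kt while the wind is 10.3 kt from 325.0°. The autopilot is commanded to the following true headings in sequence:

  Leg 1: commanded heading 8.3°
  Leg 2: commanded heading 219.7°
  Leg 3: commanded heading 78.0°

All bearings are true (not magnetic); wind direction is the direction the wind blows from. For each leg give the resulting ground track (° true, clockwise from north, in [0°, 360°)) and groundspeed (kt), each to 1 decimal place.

Leg 1: heading 8.3°; drift +2.7° → track 11.0°, groundspeed 152.8 kt
Leg 2: heading 219.7°; drift -3.5° → track 216.2°, groundspeed 163.1 kt
Leg 3: heading 78.0°; drift +3.3° → track 81.3°, groundspeed 164.4 kt

Leg 1: track=11.0°, groundspeed=152.8 kt
Leg 2: track=216.2°, groundspeed=163.1 kt
Leg 3: track=81.3°, groundspeed=164.4 kt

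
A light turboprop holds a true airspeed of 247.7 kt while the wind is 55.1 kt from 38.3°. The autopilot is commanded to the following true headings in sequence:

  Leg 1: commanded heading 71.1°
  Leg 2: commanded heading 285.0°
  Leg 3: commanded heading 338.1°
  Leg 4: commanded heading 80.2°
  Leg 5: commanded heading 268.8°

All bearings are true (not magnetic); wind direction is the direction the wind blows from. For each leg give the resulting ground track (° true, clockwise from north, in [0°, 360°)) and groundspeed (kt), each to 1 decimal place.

Leg 1: heading 71.1°; drift +8.4° → track 79.5°, groundspeed 203.6 kt
Leg 2: heading 285.0°; drift -10.6° → track 274.4°, groundspeed 274.2 kt
Leg 3: heading 338.1°; drift -12.2° → track 325.9°, groundspeed 225.4 kt
Leg 4: heading 80.2°; drift +10.1° → track 90.3°, groundspeed 209.9 kt
Leg 5: heading 268.8°; drift -8.6° → track 260.2°, groundspeed 285.9 kt

Leg 1: track=79.5°, groundspeed=203.6 kt
Leg 2: track=274.4°, groundspeed=274.2 kt
Leg 3: track=325.9°, groundspeed=225.4 kt
Leg 4: track=90.3°, groundspeed=209.9 kt
Leg 5: track=260.2°, groundspeed=285.9 kt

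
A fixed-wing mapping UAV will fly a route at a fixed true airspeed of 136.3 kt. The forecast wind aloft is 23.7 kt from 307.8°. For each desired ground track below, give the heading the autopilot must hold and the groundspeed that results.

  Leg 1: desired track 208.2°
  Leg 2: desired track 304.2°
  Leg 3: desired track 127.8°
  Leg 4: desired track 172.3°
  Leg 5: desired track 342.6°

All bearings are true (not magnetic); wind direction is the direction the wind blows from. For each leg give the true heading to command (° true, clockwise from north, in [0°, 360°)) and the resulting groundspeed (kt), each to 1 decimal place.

Leg 1: desired track 208.2°; wind correction +9.9° → command heading 218.1°, groundspeed 138.2 kt
Leg 2: desired track 304.2°; wind correction +0.6° → command heading 304.8°, groundspeed 112.6 kt
Leg 3: desired track 127.8°; wind correction +0.0° → command heading 127.8°, groundspeed 160.0 kt
Leg 4: desired track 172.3°; wind correction +7.0° → command heading 179.3°, groundspeed 152.2 kt
Leg 5: desired track 342.6°; wind correction -5.7° → command heading 336.9°, groundspeed 116.2 kt

Leg 1: heading=218.1°, groundspeed=138.2 kt
Leg 2: heading=304.8°, groundspeed=112.6 kt
Leg 3: heading=127.8°, groundspeed=160.0 kt
Leg 4: heading=179.3°, groundspeed=152.2 kt
Leg 5: heading=336.9°, groundspeed=116.2 kt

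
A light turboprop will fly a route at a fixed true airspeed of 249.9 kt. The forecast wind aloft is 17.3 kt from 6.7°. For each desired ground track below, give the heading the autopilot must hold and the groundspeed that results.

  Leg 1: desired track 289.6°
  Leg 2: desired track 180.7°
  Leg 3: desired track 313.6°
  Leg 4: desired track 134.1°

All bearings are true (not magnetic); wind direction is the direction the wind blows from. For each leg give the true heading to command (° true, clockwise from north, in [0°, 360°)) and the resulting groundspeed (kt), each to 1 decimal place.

Leg 1: heading=293.5°, groundspeed=245.5 kt
Leg 2: heading=180.3°, groundspeed=267.1 kt
Leg 3: heading=316.8°, groundspeed=239.1 kt
Leg 4: heading=130.9°, groundspeed=260.0 kt

Leg 1: desired track 289.6°; wind correction +3.9° → command heading 293.5°, groundspeed 245.5 kt
Leg 2: desired track 180.7°; wind correction -0.4° → command heading 180.3°, groundspeed 267.1 kt
Leg 3: desired track 313.6°; wind correction +3.2° → command heading 316.8°, groundspeed 239.1 kt
Leg 4: desired track 134.1°; wind correction -3.2° → command heading 130.9°, groundspeed 260.0 kt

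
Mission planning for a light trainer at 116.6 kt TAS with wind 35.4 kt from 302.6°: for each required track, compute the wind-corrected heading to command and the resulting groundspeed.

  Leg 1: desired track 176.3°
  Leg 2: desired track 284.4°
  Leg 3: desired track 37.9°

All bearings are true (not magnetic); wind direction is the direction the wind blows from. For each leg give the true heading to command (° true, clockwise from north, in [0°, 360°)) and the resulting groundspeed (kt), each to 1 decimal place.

Leg 1: heading=190.5°, groundspeed=134.0 kt
Leg 2: heading=289.8°, groundspeed=82.4 kt
Leg 3: heading=20.3°, groundspeed=114.4 kt

Leg 1: desired track 176.3°; wind correction +14.2° → command heading 190.5°, groundspeed 134.0 kt
Leg 2: desired track 284.4°; wind correction +5.4° → command heading 289.8°, groundspeed 82.4 kt
Leg 3: desired track 37.9°; wind correction -17.6° → command heading 20.3°, groundspeed 114.4 kt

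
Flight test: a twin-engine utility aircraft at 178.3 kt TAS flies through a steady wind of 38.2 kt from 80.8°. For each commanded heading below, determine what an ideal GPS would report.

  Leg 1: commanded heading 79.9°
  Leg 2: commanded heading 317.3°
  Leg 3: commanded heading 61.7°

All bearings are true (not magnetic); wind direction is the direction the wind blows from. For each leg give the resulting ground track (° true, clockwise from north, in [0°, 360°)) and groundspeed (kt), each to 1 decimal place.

Leg 1: heading 79.9°; drift -0.2° → track 79.7°, groundspeed 140.1 kt
Leg 2: heading 317.3°; drift -9.1° → track 308.2°, groundspeed 201.9 kt
Leg 3: heading 61.7°; drift -5.0° → track 56.7°, groundspeed 142.8 kt

Leg 1: track=79.7°, groundspeed=140.1 kt
Leg 2: track=308.2°, groundspeed=201.9 kt
Leg 3: track=56.7°, groundspeed=142.8 kt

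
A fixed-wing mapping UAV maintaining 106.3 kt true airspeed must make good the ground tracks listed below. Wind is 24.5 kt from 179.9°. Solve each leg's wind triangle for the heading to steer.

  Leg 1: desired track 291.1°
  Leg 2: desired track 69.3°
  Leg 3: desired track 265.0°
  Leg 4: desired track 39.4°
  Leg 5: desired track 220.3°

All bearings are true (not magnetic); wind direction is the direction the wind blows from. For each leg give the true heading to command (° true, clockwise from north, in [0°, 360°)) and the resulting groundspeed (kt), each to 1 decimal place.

Leg 1: desired track 291.1°; wind correction -12.4° → command heading 278.7°, groundspeed 112.7 kt
Leg 2: desired track 69.3°; wind correction +12.5° → command heading 81.8°, groundspeed 112.4 kt
Leg 3: desired track 265.0°; wind correction -13.3° → command heading 251.7°, groundspeed 101.4 kt
Leg 4: desired track 39.4°; wind correction +8.4° → command heading 47.8°, groundspeed 124.1 kt
Leg 5: desired track 220.3°; wind correction -8.6° → command heading 211.7°, groundspeed 86.4 kt

Leg 1: heading=278.7°, groundspeed=112.7 kt
Leg 2: heading=81.8°, groundspeed=112.4 kt
Leg 3: heading=251.7°, groundspeed=101.4 kt
Leg 4: heading=47.8°, groundspeed=124.1 kt
Leg 5: heading=211.7°, groundspeed=86.4 kt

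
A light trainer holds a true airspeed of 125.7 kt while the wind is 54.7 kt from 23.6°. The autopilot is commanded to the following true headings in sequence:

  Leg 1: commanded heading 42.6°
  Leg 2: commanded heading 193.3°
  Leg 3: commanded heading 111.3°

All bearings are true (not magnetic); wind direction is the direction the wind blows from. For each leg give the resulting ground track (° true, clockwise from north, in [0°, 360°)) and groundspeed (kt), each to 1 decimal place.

Leg 1: heading 42.6°; drift +13.5° → track 56.1°, groundspeed 76.1 kt
Leg 2: heading 193.3°; drift +3.1° → track 196.4°, groundspeed 179.8 kt
Leg 3: heading 111.3°; drift +23.9° → track 135.2°, groundspeed 135.1 kt

Leg 1: track=56.1°, groundspeed=76.1 kt
Leg 2: track=196.4°, groundspeed=179.8 kt
Leg 3: track=135.2°, groundspeed=135.1 kt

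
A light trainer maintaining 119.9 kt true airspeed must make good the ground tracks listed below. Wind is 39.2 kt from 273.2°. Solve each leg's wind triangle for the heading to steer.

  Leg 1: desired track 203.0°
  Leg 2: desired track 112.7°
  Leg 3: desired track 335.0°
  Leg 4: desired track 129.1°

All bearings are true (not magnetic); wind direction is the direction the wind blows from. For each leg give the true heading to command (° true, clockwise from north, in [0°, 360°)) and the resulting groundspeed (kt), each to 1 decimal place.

Leg 1: desired track 203.0°; wind correction +17.9° → command heading 220.9°, groundspeed 100.8 kt
Leg 2: desired track 112.7°; wind correction +6.3° → command heading 119.0°, groundspeed 156.1 kt
Leg 3: desired track 335.0°; wind correction -16.7° → command heading 318.3°, groundspeed 96.3 kt
Leg 4: desired track 129.1°; wind correction +11.1° → command heading 140.2°, groundspeed 149.4 kt

Leg 1: heading=220.9°, groundspeed=100.8 kt
Leg 2: heading=119.0°, groundspeed=156.1 kt
Leg 3: heading=318.3°, groundspeed=96.3 kt
Leg 4: heading=140.2°, groundspeed=149.4 kt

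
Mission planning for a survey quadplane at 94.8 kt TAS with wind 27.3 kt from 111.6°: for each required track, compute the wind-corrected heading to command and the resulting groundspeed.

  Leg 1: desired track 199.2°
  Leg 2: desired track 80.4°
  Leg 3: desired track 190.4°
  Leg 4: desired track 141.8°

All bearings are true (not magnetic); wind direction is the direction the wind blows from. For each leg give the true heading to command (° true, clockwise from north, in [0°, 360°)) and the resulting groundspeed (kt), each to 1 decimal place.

Leg 1: heading=182.5°, groundspeed=89.6 kt
Leg 2: heading=89.0°, groundspeed=70.4 kt
Leg 3: heading=174.0°, groundspeed=85.6 kt
Leg 4: heading=133.5°, groundspeed=70.2 kt

Leg 1: desired track 199.2°; wind correction -16.7° → command heading 182.5°, groundspeed 89.6 kt
Leg 2: desired track 80.4°; wind correction +8.6° → command heading 89.0°, groundspeed 70.4 kt
Leg 3: desired track 190.4°; wind correction -16.4° → command heading 174.0°, groundspeed 85.6 kt
Leg 4: desired track 141.8°; wind correction -8.3° → command heading 133.5°, groundspeed 70.2 kt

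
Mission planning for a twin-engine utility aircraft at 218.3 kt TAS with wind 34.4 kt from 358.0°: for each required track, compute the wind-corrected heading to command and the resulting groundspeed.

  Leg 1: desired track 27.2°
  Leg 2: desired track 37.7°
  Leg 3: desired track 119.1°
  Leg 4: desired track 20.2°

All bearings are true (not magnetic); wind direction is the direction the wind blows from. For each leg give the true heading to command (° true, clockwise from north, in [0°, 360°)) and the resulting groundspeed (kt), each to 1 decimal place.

Leg 1: desired track 27.2°; wind correction -4.4° → command heading 22.8°, groundspeed 187.6 kt
Leg 2: desired track 37.7°; wind correction -5.8° → command heading 31.9°, groundspeed 190.7 kt
Leg 3: desired track 119.1°; wind correction -7.8° → command heading 111.3°, groundspeed 234.1 kt
Leg 4: desired track 20.2°; wind correction -3.4° → command heading 16.8°, groundspeed 186.1 kt

Leg 1: heading=22.8°, groundspeed=187.6 kt
Leg 2: heading=31.9°, groundspeed=190.7 kt
Leg 3: heading=111.3°, groundspeed=234.1 kt
Leg 4: heading=16.8°, groundspeed=186.1 kt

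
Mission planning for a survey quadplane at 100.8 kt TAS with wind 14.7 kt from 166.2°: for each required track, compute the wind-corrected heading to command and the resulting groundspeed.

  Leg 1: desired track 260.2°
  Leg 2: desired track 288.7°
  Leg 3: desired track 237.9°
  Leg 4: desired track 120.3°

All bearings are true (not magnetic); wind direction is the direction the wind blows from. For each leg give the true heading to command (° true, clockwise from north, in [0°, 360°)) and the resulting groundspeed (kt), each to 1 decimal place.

Leg 1: heading=251.8°, groundspeed=100.8 kt
Leg 2: heading=281.6°, groundspeed=107.9 kt
Leg 3: heading=229.9°, groundspeed=95.2 kt
Leg 4: heading=126.3°, groundspeed=90.0 kt

Leg 1: desired track 260.2°; wind correction -8.4° → command heading 251.8°, groundspeed 100.8 kt
Leg 2: desired track 288.7°; wind correction -7.1° → command heading 281.6°, groundspeed 107.9 kt
Leg 3: desired track 237.9°; wind correction -8.0° → command heading 229.9°, groundspeed 95.2 kt
Leg 4: desired track 120.3°; wind correction +6.0° → command heading 126.3°, groundspeed 90.0 kt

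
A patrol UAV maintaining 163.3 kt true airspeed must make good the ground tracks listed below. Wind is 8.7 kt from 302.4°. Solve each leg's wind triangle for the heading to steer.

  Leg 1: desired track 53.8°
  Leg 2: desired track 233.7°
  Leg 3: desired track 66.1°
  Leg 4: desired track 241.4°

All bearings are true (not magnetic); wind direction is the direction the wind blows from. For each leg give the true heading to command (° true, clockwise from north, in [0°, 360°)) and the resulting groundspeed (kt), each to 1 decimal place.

Leg 1: desired track 53.8°; wind correction -2.8° → command heading 51.0°, groundspeed 166.3 kt
Leg 2: desired track 233.7°; wind correction +2.8° → command heading 236.5°, groundspeed 159.9 kt
Leg 3: desired track 66.1°; wind correction -2.5° → command heading 63.6°, groundspeed 168.0 kt
Leg 4: desired track 241.4°; wind correction +2.7° → command heading 244.1°, groundspeed 158.9 kt

Leg 1: heading=51.0°, groundspeed=166.3 kt
Leg 2: heading=236.5°, groundspeed=159.9 kt
Leg 3: heading=63.6°, groundspeed=168.0 kt
Leg 4: heading=244.1°, groundspeed=158.9 kt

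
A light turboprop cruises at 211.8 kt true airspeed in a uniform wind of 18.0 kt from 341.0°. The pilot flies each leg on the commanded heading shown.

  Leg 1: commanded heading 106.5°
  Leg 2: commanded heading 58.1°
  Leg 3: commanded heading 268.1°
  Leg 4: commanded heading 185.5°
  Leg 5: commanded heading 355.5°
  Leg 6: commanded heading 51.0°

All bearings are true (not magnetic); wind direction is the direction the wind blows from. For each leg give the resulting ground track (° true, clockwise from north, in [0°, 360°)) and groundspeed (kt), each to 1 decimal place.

Leg 1: track=110.3°, groundspeed=222.7 kt
Leg 2: track=62.9°, groundspeed=208.5 kt
Leg 3: track=263.3°, groundspeed=207.2 kt
Leg 4: track=183.6°, groundspeed=228.3 kt
Leg 5: track=356.8°, groundspeed=194.4 kt
Leg 6: track=55.7°, groundspeed=206.3 kt

Leg 1: heading 106.5°; drift +3.8° → track 110.3°, groundspeed 222.7 kt
Leg 2: heading 58.1°; drift +4.8° → track 62.9°, groundspeed 208.5 kt
Leg 3: heading 268.1°; drift -4.8° → track 263.3°, groundspeed 207.2 kt
Leg 4: heading 185.5°; drift -1.9° → track 183.6°, groundspeed 228.3 kt
Leg 5: heading 355.5°; drift +1.3° → track 356.8°, groundspeed 194.4 kt
Leg 6: heading 51.0°; drift +4.7° → track 55.7°, groundspeed 206.3 kt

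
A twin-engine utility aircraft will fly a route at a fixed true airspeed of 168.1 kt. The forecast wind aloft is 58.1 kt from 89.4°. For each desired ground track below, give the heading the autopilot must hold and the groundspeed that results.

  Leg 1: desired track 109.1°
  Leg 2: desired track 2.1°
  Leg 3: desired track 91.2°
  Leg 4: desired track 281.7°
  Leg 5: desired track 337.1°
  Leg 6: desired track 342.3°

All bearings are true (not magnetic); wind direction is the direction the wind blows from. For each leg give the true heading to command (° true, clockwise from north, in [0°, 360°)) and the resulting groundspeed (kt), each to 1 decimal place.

Leg 1: heading=102.4°, groundspeed=112.3 kt
Leg 2: heading=22.3°, groundspeed=155.0 kt
Leg 3: heading=90.6°, groundspeed=110.0 kt
Leg 4: heading=285.9°, groundspeed=224.4 kt
Leg 5: heading=355.7°, groundspeed=181.3 kt
Leg 6: heading=1.6°, groundspeed=175.7 kt

Leg 1: desired track 109.1°; wind correction -6.7° → command heading 102.4°, groundspeed 112.3 kt
Leg 2: desired track 2.1°; wind correction +20.2° → command heading 22.3°, groundspeed 155.0 kt
Leg 3: desired track 91.2°; wind correction -0.6° → command heading 90.6°, groundspeed 110.0 kt
Leg 4: desired track 281.7°; wind correction +4.2° → command heading 285.9°, groundspeed 224.4 kt
Leg 5: desired track 337.1°; wind correction +18.6° → command heading 355.7°, groundspeed 181.3 kt
Leg 6: desired track 342.3°; wind correction +19.3° → command heading 1.6°, groundspeed 175.7 kt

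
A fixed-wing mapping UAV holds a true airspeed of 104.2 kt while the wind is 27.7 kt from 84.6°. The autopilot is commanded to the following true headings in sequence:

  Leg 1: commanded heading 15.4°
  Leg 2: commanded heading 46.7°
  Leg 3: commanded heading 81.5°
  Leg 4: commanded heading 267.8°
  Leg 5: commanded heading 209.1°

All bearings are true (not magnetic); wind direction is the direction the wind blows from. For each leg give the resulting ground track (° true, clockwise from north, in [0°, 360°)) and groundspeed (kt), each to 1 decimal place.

Leg 1: heading 15.4°; drift -15.3° → track 0.1°, groundspeed 97.9 kt
Leg 2: heading 46.7°; drift -11.7° → track 35.0°, groundspeed 84.1 kt
Leg 3: heading 81.5°; drift -1.1° → track 80.4°, groundspeed 76.6 kt
Leg 4: heading 267.8°; drift -0.7° → track 267.1°, groundspeed 131.9 kt
Leg 5: heading 209.1°; drift +10.8° → track 219.9°, groundspeed 122.0 kt

Leg 1: track=0.1°, groundspeed=97.9 kt
Leg 2: track=35.0°, groundspeed=84.1 kt
Leg 3: track=80.4°, groundspeed=76.6 kt
Leg 4: track=267.1°, groundspeed=131.9 kt
Leg 5: track=219.9°, groundspeed=122.0 kt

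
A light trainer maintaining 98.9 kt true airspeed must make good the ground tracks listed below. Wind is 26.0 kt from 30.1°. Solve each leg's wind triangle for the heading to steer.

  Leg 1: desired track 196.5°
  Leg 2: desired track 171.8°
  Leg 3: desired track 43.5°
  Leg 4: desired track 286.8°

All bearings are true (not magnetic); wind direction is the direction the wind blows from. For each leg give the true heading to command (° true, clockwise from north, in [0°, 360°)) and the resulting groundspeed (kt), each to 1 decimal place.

Leg 1: desired track 196.5°; wind correction -3.5° → command heading 193.0°, groundspeed 124.0 kt
Leg 2: desired track 171.8°; wind correction -9.4° → command heading 162.4°, groundspeed 118.0 kt
Leg 3: desired track 43.5°; wind correction -3.5° → command heading 40.0°, groundspeed 73.4 kt
Leg 4: desired track 286.8°; wind correction +14.8° → command heading 301.6°, groundspeed 101.6 kt

Leg 1: heading=193.0°, groundspeed=124.0 kt
Leg 2: heading=162.4°, groundspeed=118.0 kt
Leg 3: heading=40.0°, groundspeed=73.4 kt
Leg 4: heading=301.6°, groundspeed=101.6 kt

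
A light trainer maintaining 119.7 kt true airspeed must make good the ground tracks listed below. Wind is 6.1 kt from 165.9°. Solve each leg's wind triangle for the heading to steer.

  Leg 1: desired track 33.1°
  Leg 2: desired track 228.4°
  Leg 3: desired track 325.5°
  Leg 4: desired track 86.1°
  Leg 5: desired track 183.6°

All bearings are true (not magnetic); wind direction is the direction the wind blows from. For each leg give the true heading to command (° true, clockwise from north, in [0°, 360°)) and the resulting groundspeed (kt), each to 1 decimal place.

Leg 1: heading=35.2°, groundspeed=123.8 kt
Leg 2: heading=225.8°, groundspeed=116.8 kt
Leg 3: heading=324.5°, groundspeed=125.4 kt
Leg 4: heading=89.0°, groundspeed=118.5 kt
Leg 5: heading=182.7°, groundspeed=113.9 kt

Leg 1: desired track 33.1°; wind correction +2.1° → command heading 35.2°, groundspeed 123.8 kt
Leg 2: desired track 228.4°; wind correction -2.6° → command heading 225.8°, groundspeed 116.8 kt
Leg 3: desired track 325.5°; wind correction -1.0° → command heading 324.5°, groundspeed 125.4 kt
Leg 4: desired track 86.1°; wind correction +2.9° → command heading 89.0°, groundspeed 118.5 kt
Leg 5: desired track 183.6°; wind correction -0.9° → command heading 182.7°, groundspeed 113.9 kt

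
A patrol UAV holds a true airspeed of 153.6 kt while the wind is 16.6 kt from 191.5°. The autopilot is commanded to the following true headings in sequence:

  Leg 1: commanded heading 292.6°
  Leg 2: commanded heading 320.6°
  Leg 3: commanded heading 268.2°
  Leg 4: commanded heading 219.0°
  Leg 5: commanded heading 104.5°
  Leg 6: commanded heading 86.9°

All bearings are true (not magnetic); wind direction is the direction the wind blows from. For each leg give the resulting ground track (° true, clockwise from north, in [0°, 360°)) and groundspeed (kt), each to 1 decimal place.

Leg 1: track=298.5°, groundspeed=157.6 kt
Leg 2: track=325.1°, groundspeed=164.6 kt
Leg 3: track=274.4°, groundspeed=150.6 kt
Leg 4: track=222.2°, groundspeed=139.1 kt
Leg 5: track=98.3°, groundspeed=153.6 kt
Leg 6: track=81.1°, groundspeed=158.6 kt

Leg 1: heading 292.6°; drift +5.9° → track 298.5°, groundspeed 157.6 kt
Leg 2: heading 320.6°; drift +4.5° → track 325.1°, groundspeed 164.6 kt
Leg 3: heading 268.2°; drift +6.2° → track 274.4°, groundspeed 150.6 kt
Leg 4: heading 219.0°; drift +3.2° → track 222.2°, groundspeed 139.1 kt
Leg 5: heading 104.5°; drift -6.2° → track 98.3°, groundspeed 153.6 kt
Leg 6: heading 86.9°; drift -5.8° → track 81.1°, groundspeed 158.6 kt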